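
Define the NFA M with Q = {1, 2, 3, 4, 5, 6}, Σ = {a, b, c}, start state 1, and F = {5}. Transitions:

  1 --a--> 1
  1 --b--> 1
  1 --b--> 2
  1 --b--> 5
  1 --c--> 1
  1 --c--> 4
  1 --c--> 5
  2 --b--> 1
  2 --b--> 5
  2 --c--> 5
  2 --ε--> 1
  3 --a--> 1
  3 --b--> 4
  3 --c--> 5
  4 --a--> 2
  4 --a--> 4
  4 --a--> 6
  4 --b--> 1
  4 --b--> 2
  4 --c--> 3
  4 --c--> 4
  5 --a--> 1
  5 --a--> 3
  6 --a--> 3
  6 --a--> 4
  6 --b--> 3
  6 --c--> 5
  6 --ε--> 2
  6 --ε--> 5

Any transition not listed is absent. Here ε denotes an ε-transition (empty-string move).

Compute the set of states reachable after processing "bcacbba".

Start in {1}.
Read 'b': 1→{1, 2, 5}; now {1, 2, 5}.
Read 'c': 1→{1, 4, 5}, 2→{5}, 5→∅; now {1, 4, 5}.
Read 'a': 1→{1}, 4→{2, 4, 6}, 5→{1, 3}; union {1, 2, 3, 4, 6}; ε-closure = {1, 2, 3, 4, 5, 6}.
Read 'c': 1→{1, 4, 5}, 2→{5}, 3→{5}, 4→{3, 4}, 5→∅, 6→{5}; now {1, 3, 4, 5}.
Read 'b': 1→{1, 2, 5}, 3→{4}, 4→{1, 2}, 5→∅; now {1, 2, 4, 5}.
Read 'b': 1→{1, 2, 5}, 2→{1, 5}, 4→{1, 2}, 5→∅; now {1, 2, 5}.
Read 'a': 1→{1}, 2→∅, 5→{1, 3}; now {1, 3}.

{1, 3}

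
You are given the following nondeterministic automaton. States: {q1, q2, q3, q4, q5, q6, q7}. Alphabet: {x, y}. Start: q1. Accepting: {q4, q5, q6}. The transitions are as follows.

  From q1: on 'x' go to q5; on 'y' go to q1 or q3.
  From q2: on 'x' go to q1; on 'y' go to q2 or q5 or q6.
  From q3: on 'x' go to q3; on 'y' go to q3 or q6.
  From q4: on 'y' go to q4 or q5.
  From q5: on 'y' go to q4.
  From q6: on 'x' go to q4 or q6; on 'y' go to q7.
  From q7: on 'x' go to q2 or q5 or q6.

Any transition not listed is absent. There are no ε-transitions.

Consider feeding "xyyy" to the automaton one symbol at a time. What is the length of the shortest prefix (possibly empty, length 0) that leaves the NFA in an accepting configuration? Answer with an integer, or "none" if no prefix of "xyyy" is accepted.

1

Start in {q1}.
Read 'x': {q1} → {q5}.
None of the earlier sets intersect F, but {q5} does.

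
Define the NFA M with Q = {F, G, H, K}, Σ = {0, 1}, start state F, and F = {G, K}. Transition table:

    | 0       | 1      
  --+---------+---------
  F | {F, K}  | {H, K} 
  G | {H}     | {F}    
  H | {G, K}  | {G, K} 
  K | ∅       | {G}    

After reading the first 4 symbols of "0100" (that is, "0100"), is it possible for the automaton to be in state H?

Start in {F}.
Read '0': F→{F, K}; now {F, K}.
Read '1': F→{H, K}, K→{G}; now {G, H, K}.
Read '0': G→{H}, H→{G, K}, K→∅; now {G, H, K}.
Read '0': G→{H}, H→{G, K}, K→∅; now {G, H, K}.
State H is in {G, H, K}.

Yes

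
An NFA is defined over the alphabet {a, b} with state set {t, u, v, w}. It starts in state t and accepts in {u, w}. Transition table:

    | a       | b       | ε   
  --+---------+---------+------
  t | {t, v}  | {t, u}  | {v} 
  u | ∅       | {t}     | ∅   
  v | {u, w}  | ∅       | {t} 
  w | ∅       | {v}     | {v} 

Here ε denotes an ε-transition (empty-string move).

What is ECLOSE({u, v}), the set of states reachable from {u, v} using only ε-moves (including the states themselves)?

Begin with {u, v}.
ε-move v → t; add t.

{t, u, v}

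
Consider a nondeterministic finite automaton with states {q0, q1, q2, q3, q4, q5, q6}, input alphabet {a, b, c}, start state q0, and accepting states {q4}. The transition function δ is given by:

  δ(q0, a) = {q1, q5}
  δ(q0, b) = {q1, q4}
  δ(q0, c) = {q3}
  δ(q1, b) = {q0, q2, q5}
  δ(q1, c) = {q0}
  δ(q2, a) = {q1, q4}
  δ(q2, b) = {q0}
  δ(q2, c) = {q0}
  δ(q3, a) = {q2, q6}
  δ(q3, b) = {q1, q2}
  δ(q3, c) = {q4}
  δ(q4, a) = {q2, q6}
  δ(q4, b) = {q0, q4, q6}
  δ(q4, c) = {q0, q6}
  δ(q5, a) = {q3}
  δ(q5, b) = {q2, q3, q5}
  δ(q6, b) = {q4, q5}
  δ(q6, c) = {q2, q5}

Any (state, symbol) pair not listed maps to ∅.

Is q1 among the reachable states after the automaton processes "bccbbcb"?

Start in {q0}.
Read 'b': {q0} → {q1, q4}.
Read 'c': {q1, q4} → {q0, q6}.
Read 'c': {q0, q6} → {q2, q3, q5}.
Read 'b': {q2, q3, q5} → {q0, q1, q2, q3, q5}.
Read 'b': {q0, q1, q2, q3, q5} → {q0, q1, q2, q3, q4, q5}.
Read 'c': {q0, q1, q2, q3, q4, q5} → {q0, q3, q4, q6}.
Read 'b': {q0, q3, q4, q6} → {q0, q1, q2, q4, q5, q6}.
State q1 is in {q0, q1, q2, q4, q5, q6}.

Yes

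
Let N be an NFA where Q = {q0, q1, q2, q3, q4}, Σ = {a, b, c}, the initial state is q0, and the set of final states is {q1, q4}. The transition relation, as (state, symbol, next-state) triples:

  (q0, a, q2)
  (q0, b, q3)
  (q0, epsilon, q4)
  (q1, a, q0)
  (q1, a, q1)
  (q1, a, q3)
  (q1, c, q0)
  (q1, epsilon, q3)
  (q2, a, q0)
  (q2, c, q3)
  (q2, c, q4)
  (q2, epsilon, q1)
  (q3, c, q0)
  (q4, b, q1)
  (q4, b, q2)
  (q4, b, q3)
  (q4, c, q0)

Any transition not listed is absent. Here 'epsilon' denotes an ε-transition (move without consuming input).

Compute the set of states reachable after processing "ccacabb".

∅

Start: ε-closure({q0}) = {q0, q4}.
Read 'c': q0→∅, q4→{q0}; union {q0}; ε-closure = {q0, q4}.
Read 'c': q0→∅, q4→{q0}; union {q0}; ε-closure = {q0, q4}.
Read 'a': q0→{q2}, q4→∅; union {q2}; ε-closure = {q1, q2, q3}.
Read 'c': q1→{q0}, q2→{q3, q4}, q3→{q0}; now {q0, q3, q4}.
Read 'a': q0→{q2}, q3→∅, q4→∅; union {q2}; ε-closure = {q1, q2, q3}.
Read 'b': q1→∅, q2→∅, q3→∅; now ∅.
The set is empty and remains empty for the remaining 1 symbol.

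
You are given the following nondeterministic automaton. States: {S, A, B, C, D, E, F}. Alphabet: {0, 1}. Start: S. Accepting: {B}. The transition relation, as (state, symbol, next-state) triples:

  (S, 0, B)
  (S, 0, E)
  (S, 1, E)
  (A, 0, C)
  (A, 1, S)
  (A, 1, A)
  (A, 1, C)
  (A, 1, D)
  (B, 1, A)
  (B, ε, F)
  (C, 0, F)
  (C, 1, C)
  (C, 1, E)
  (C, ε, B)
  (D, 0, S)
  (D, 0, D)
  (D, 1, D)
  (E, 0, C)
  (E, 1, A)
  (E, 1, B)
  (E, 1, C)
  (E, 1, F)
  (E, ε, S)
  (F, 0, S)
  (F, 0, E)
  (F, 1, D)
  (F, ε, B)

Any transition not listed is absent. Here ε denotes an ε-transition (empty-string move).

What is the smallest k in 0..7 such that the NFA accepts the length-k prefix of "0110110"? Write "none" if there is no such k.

Start in {S}.
Read '0': {S} → {S, B, E, F}.
None of the earlier sets intersect F, but {S, B, E, F} does.

1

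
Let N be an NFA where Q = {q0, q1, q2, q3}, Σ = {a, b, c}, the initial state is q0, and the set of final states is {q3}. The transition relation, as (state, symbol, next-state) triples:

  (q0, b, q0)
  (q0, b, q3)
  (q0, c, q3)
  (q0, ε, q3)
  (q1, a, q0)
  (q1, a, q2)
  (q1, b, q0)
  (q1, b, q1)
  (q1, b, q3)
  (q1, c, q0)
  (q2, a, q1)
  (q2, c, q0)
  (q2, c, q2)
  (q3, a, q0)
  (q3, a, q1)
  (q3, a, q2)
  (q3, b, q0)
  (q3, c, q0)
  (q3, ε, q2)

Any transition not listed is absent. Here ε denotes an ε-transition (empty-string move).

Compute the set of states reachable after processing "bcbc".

Start: ε-closure({q0}) = {q0, q2, q3}.
Read 'b': {q0, q2, q3} → {q0, q2, q3}.
Read 'c': {q0, q2, q3} → {q0, q2, q3}.
Read 'b': {q0, q2, q3} → {q0, q2, q3}.
Read 'c': {q0, q2, q3} → {q0, q2, q3}.

{q0, q2, q3}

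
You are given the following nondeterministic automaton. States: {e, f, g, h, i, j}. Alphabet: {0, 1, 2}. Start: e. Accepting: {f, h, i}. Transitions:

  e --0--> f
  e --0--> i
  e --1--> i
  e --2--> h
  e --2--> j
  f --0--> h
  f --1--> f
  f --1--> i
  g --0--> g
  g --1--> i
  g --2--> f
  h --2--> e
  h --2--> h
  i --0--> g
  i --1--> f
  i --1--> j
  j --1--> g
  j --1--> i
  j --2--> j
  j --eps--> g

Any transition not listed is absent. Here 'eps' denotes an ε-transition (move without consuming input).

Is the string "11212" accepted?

Yes

Start in {e}.
Read '1': {e} → {i}.
Read '1': {i} → {f, g, j}.
Read '2': {f, g, j} → {f, g, j}.
Read '1': {f, g, j} → {f, g, i}.
Read '2': {f, g, i} → {f}.
The final set {f} contains the accepting state f.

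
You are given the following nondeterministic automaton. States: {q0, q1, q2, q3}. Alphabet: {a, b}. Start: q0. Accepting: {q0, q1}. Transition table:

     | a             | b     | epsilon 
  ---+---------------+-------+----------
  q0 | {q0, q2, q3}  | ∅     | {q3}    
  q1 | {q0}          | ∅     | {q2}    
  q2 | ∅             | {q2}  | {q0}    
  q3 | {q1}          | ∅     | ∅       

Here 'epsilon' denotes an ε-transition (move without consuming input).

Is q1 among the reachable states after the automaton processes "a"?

Start: ε-closure({q0}) = {q0, q3}.
Read 'a': {q0, q3} → {q0, q1, q2, q3}.
State q1 is in {q0, q1, q2, q3}.

Yes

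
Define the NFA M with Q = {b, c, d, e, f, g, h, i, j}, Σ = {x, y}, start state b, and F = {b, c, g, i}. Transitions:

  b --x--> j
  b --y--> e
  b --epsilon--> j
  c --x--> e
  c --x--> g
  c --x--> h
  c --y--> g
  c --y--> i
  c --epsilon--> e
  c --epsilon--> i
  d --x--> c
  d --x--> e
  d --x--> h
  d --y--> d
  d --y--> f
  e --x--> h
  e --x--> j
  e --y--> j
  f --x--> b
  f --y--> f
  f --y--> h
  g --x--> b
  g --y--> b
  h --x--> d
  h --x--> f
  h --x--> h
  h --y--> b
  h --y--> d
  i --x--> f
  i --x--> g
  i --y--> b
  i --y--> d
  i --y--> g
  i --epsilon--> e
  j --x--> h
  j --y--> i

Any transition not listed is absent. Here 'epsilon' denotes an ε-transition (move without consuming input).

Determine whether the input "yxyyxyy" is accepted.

Start: ε-closure({b}) = {b, j}.
Read 'y': {b, j} → {e, i}.
Read 'x': {e, i} → {f, g, h, j}.
Read 'y': {f, g, h, j} → {b, d, e, f, h, i, j}.
Read 'y': {b, d, e, f, h, i, j} → {b, d, e, f, g, h, i, j}.
Read 'x': {b, d, e, f, g, h, i, j} → {b, c, d, e, f, g, h, i, j}.
Read 'y': {b, c, d, e, f, g, h, i, j} → {b, d, e, f, g, h, i, j}.
Read 'y': {b, d, e, f, g, h, i, j} → {b, d, e, f, g, h, i, j}.
The final set {b, d, e, f, g, h, i, j} contains the accepting states b, g, i.

Yes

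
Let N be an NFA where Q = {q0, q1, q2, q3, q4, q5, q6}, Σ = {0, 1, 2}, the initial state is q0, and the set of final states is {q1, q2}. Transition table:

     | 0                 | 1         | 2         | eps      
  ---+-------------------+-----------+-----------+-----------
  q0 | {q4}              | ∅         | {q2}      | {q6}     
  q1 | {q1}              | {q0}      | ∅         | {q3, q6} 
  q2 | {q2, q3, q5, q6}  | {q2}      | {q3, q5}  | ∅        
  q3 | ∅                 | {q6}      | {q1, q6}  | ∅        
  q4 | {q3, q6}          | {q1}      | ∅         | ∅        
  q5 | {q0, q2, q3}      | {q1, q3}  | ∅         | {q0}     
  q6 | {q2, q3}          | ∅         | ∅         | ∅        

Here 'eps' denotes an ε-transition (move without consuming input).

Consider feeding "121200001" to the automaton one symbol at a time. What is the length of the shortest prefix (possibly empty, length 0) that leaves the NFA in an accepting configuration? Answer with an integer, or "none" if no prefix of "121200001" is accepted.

Start: ε-closure({q0}) = {q0, q6}.
Read '1': q0→∅, q6→∅; now ∅.
The set is empty and remains empty for the remaining 8 symbols.
No reachable set along the way intersects F.

none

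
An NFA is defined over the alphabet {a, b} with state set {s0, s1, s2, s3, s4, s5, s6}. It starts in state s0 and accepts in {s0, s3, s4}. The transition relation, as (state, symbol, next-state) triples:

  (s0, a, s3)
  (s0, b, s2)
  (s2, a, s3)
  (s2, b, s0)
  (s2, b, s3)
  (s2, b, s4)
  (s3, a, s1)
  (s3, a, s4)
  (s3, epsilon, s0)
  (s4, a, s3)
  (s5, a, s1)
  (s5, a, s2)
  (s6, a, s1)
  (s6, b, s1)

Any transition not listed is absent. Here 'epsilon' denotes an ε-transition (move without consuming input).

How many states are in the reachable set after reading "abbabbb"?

1

Start in {s0}.
Read 'a': {s0} → {s0, s3}.
Read 'b': {s0, s3} → {s2}.
Read 'b': {s2} → {s0, s3, s4}.
Read 'a': {s0, s3, s4} → {s0, s1, s3, s4}.
Read 'b': {s0, s1, s3, s4} → {s2}.
Read 'b': {s2} → {s0, s3, s4}.
Read 'b': {s0, s3, s4} → {s2}.
That set has 1 state.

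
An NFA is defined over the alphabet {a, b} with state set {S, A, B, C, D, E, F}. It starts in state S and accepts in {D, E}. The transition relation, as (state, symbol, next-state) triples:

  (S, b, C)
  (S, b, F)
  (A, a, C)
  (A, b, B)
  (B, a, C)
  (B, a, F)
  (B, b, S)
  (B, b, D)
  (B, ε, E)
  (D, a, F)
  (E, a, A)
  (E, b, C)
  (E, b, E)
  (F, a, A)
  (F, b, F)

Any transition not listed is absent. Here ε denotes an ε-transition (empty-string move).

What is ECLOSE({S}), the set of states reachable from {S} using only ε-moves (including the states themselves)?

Begin with {S}.
No ε-moves leave this set, so the closure equals the set itself.

{S}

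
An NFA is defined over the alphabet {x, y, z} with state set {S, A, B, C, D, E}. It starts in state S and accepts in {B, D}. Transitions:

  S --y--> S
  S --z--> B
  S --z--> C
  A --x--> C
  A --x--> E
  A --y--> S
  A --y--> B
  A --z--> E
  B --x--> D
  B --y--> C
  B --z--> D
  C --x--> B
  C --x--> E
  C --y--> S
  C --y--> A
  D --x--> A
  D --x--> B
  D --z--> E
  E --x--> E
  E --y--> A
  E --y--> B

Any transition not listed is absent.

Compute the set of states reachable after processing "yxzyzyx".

Start in {S}.
Read 'y': {S} → {S}.
Read 'x': {S} → ∅.
The set is empty and remains empty for the remaining 5 symbols.

∅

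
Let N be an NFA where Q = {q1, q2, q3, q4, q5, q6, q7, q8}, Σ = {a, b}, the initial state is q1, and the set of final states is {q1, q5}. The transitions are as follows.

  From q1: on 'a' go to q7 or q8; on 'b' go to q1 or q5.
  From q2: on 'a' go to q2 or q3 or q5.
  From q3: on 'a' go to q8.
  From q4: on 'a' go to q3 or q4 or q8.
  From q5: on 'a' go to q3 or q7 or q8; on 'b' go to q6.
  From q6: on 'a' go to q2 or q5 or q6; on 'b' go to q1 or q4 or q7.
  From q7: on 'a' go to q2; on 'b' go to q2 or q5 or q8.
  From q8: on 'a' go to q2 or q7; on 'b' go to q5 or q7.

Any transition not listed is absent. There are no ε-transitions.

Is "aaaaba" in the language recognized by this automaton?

Start in {q1}.
Read 'a': q1→{q7, q8}; now {q7, q8}.
Read 'a': q7→{q2}, q8→{q2, q7}; now {q2, q7}.
Read 'a': q2→{q2, q3, q5}, q7→{q2}; now {q2, q3, q5}.
Read 'a': q2→{q2, q3, q5}, q3→{q8}, q5→{q3, q7, q8}; now {q2, q3, q5, q7, q8}.
Read 'b': q2→∅, q3→∅, q5→{q6}, q7→{q2, q5, q8}, q8→{q5, q7}; now {q2, q5, q6, q7, q8}.
Read 'a': q2→{q2, q3, q5}, q5→{q3, q7, q8}, q6→{q2, q5, q6}, q7→{q2}, q8→{q2, q7}; now {q2, q3, q5, q6, q7, q8}.
The final set {q2, q3, q5, q6, q7, q8} contains the accepting state q5.

Yes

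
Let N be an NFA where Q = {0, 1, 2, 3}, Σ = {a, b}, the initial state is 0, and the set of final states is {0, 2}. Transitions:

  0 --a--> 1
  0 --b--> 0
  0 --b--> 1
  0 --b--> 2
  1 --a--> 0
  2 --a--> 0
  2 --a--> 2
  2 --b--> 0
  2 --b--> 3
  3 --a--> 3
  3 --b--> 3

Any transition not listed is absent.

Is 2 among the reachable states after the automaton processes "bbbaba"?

Start in {0}.
Read 'b': {0} → {0, 1, 2}.
Read 'b': {0, 1, 2} → {0, 1, 2, 3}.
Read 'b': {0, 1, 2, 3} → {0, 1, 2, 3}.
Read 'a': {0, 1, 2, 3} → {0, 1, 2, 3}.
Read 'b': {0, 1, 2, 3} → {0, 1, 2, 3}.
Read 'a': {0, 1, 2, 3} → {0, 1, 2, 3}.
State 2 is in {0, 1, 2, 3}.

Yes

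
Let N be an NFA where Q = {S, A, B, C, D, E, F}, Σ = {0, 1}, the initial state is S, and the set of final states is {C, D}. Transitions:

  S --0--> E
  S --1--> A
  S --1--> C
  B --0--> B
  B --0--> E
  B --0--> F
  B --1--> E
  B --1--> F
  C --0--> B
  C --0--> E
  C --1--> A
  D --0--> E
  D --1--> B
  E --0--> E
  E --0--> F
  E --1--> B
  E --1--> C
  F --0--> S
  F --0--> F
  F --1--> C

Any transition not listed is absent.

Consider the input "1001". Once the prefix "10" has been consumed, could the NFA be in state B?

Yes

Start in {S}.
Read '1': S→{A, C}; now {A, C}.
Read '0': A→∅, C→{B, E}; now {B, E}.
State B is in {B, E}.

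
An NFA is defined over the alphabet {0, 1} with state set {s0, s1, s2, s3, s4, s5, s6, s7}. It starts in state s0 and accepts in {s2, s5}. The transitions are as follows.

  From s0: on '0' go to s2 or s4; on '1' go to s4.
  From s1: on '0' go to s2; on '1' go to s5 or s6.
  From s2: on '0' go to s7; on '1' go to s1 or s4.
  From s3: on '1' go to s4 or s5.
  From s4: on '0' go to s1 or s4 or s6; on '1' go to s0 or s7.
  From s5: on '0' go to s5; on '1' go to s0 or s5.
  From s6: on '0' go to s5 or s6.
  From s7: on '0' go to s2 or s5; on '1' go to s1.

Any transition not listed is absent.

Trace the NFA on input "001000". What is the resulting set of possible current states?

{s1, s2, s4, s5, s6}

Start in {s0}.
Read '0': {s0} → {s2, s4}.
Read '0': {s2, s4} → {s1, s4, s6, s7}.
Read '1': {s1, s4, s6, s7} → {s0, s1, s5, s6, s7}.
Read '0': {s0, s1, s5, s6, s7} → {s2, s4, s5, s6}.
Read '0': {s2, s4, s5, s6} → {s1, s4, s5, s6, s7}.
Read '0': {s1, s4, s5, s6, s7} → {s1, s2, s4, s5, s6}.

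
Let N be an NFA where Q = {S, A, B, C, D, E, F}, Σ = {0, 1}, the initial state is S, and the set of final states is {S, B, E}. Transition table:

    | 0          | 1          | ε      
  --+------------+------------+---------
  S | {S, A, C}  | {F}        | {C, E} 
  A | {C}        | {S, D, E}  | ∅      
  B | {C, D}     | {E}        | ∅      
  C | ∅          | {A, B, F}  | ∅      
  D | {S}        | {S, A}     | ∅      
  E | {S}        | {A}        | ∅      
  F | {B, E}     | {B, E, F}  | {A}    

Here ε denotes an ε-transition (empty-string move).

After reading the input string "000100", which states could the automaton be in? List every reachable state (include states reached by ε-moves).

{S, A, C, D, E}

Start: ε-closure({S}) = {S, C, E}.
Read '0': {S, C, E} → {S, A, C, E}.
Read '0': {S, A, C, E} → {S, A, C, E}.
Read '0': {S, A, C, E} → {S, A, C, E}.
Read '1': {S, A, C, E} → {S, A, B, C, D, E, F}.
Read '0': {S, A, B, C, D, E, F} → {S, A, B, C, D, E}.
Read '0': {S, A, B, C, D, E} → {S, A, C, D, E}.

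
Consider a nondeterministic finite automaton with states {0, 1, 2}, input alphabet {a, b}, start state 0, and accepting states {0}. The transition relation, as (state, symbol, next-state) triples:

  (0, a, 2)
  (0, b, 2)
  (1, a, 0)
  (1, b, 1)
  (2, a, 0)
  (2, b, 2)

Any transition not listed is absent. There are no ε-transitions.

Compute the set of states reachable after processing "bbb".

{2}

Start in {0}.
Read 'b': {0} → {2}.
Read 'b': {2} → {2}.
Read 'b': {2} → {2}.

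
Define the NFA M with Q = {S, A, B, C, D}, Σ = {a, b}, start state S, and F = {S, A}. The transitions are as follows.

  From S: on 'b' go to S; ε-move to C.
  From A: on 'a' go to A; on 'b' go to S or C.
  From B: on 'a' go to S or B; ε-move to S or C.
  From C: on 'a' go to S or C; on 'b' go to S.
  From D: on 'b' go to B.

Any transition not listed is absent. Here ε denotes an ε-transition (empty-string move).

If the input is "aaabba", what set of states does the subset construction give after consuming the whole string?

Start: ε-closure({S}) = {S, C}.
Read 'a': S→∅, C→{S, C}; now {S, C}.
Read 'a': S→∅, C→{S, C}; now {S, C}.
Read 'a': S→∅, C→{S, C}; now {S, C}.
Read 'b': S→{S}, C→{S}; union {S}; ε-closure = {S, C}.
Read 'b': S→{S}, C→{S}; union {S}; ε-closure = {S, C}.
Read 'a': S→∅, C→{S, C}; now {S, C}.

{S, C}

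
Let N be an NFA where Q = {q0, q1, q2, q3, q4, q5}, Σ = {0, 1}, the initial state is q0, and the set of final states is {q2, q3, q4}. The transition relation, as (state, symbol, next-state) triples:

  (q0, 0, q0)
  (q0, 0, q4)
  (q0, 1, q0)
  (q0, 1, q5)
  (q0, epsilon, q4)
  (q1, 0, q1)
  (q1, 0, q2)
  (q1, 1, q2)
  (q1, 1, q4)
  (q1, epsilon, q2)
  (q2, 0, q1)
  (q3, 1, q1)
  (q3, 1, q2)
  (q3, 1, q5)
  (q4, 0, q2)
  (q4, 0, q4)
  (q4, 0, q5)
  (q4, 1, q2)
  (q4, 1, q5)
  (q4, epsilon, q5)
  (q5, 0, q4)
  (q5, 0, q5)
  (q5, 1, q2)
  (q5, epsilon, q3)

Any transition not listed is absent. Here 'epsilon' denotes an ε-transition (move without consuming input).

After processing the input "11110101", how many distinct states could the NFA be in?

6

Start: ε-closure({q0}) = {q0, q3, q4, q5}.
Read '1': q0→{q0, q5}, q3→{q1, q2, q5}, q4→{q2, q5}, q5→{q2}; union {q0, q1, q2, q5}; ε-closure = {q0, q1, q2, q3, q4, q5}.
Read '1': q0→{q0, q5}, q1→{q2, q4}, q2→∅, q3→{q1, q2, q5}, q4→{q2, q5}, q5→{q2}; union {q0, q1, q2, q4, q5}; ε-closure = {q0, q1, q2, q3, q4, q5}.
Read '1': q0→{q0, q5}, q1→{q2, q4}, q2→∅, q3→{q1, q2, q5}, q4→{q2, q5}, q5→{q2}; union {q0, q1, q2, q4, q5}; ε-closure = {q0, q1, q2, q3, q4, q5}.
Read '1': q0→{q0, q5}, q1→{q2, q4}, q2→∅, q3→{q1, q2, q5}, q4→{q2, q5}, q5→{q2}; union {q0, q1, q2, q4, q5}; ε-closure = {q0, q1, q2, q3, q4, q5}.
Read '0': q0→{q0, q4}, q1→{q1, q2}, q2→{q1}, q3→∅, q4→{q2, q4, q5}, q5→{q4, q5}; union {q0, q1, q2, q4, q5}; ε-closure = {q0, q1, q2, q3, q4, q5}.
Read '1': q0→{q0, q5}, q1→{q2, q4}, q2→∅, q3→{q1, q2, q5}, q4→{q2, q5}, q5→{q2}; union {q0, q1, q2, q4, q5}; ε-closure = {q0, q1, q2, q3, q4, q5}.
Read '0': q0→{q0, q4}, q1→{q1, q2}, q2→{q1}, q3→∅, q4→{q2, q4, q5}, q5→{q4, q5}; union {q0, q1, q2, q4, q5}; ε-closure = {q0, q1, q2, q3, q4, q5}.
Read '1': q0→{q0, q5}, q1→{q2, q4}, q2→∅, q3→{q1, q2, q5}, q4→{q2, q5}, q5→{q2}; union {q0, q1, q2, q4, q5}; ε-closure = {q0, q1, q2, q3, q4, q5}.
That set has 6 states.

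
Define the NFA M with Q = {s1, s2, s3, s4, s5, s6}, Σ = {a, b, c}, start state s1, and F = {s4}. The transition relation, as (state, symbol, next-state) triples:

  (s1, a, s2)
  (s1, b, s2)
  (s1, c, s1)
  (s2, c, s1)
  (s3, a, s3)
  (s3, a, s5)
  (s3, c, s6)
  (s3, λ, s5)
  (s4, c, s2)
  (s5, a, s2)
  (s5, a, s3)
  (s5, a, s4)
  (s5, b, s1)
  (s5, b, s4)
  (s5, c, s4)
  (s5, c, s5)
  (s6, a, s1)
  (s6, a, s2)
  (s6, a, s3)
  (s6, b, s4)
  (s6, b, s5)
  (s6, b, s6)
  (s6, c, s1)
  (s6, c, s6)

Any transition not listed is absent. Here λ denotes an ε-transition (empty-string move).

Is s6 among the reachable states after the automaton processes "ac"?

Start in {s1}.
Read 'a': {s1} → {s2}.
Read 'c': {s2} → {s1}.
State s6 is not in {s1}.

No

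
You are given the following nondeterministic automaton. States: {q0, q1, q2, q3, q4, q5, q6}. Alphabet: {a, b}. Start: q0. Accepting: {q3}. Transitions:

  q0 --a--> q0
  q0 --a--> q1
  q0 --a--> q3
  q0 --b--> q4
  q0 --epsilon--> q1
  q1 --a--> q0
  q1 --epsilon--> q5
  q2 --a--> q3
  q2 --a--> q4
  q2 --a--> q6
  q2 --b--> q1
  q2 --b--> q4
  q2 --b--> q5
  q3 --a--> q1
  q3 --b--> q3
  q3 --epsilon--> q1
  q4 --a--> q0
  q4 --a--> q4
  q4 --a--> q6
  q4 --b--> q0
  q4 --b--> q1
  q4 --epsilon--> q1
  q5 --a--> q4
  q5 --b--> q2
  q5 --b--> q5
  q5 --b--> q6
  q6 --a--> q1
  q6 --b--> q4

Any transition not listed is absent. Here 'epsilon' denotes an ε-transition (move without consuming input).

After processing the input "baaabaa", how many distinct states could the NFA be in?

6

Start: ε-closure({q0}) = {q0, q1, q5}.
Read 'b': {q0, q1, q5} → {q1, q2, q4, q5, q6}.
Read 'a': {q1, q2, q4, q5, q6} → {q0, q1, q3, q4, q5, q6}.
Read 'a': {q0, q1, q3, q4, q5, q6} → {q0, q1, q3, q4, q5, q6}.
Read 'a': {q0, q1, q3, q4, q5, q6} → {q0, q1, q3, q4, q5, q6}.
Read 'b': {q0, q1, q3, q4, q5, q6} → {q0, q1, q2, q3, q4, q5, q6}.
Read 'a': {q0, q1, q2, q3, q4, q5, q6} → {q0, q1, q3, q4, q5, q6}.
Read 'a': {q0, q1, q3, q4, q5, q6} → {q0, q1, q3, q4, q5, q6}.
That set has 6 states.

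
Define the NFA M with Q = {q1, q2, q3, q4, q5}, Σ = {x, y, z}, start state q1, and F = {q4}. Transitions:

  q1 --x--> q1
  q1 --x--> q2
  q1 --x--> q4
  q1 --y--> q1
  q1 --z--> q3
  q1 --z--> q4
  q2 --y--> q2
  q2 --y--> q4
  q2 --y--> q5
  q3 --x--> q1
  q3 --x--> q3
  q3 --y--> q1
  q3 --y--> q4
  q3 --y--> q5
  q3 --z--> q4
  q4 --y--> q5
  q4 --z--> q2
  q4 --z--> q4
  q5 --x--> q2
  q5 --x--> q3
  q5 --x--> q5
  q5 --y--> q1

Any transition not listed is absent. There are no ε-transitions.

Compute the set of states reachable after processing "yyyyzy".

{q1, q4, q5}

Start in {q1}.
Read 'y': q1→{q1}; now {q1}.
Read 'y': q1→{q1}; now {q1}.
Read 'y': q1→{q1}; now {q1}.
Read 'y': q1→{q1}; now {q1}.
Read 'z': q1→{q3, q4}; now {q3, q4}.
Read 'y': q3→{q1, q4, q5}, q4→{q5}; now {q1, q4, q5}.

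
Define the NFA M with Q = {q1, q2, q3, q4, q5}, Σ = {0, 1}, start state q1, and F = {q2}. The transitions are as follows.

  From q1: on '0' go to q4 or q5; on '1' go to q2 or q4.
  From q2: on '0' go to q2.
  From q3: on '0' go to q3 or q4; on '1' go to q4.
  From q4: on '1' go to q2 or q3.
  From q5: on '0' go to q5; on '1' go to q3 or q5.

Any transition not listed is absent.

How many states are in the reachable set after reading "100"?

1

Start in {q1}.
Read '1': q1→{q2, q4}; now {q2, q4}.
Read '0': q2→{q2}, q4→∅; now {q2}.
Read '0': q2→{q2}; now {q2}.
That set has 1 state.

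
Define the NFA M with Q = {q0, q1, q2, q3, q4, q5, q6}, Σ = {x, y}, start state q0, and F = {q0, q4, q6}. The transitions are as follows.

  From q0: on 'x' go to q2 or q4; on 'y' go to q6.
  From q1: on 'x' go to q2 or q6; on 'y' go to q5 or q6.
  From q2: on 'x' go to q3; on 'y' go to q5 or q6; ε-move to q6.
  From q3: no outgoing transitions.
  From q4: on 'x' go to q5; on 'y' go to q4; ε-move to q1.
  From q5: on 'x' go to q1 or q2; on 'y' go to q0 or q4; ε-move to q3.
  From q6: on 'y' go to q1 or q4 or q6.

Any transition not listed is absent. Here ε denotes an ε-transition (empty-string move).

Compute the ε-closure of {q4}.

{q1, q4}

Begin with {q4}.
ε-move q4 → q1; add q1.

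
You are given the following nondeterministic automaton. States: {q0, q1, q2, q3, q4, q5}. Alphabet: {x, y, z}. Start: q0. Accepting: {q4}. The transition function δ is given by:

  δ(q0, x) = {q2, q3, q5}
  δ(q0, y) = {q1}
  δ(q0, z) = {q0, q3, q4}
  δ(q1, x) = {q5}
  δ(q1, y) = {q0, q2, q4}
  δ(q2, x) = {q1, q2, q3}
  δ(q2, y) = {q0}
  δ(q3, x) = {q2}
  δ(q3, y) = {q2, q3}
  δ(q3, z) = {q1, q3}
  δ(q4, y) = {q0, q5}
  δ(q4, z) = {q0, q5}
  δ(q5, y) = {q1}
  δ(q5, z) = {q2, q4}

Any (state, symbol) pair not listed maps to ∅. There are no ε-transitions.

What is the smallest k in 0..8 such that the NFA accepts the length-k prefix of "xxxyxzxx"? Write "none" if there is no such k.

4

Start in {q0}.
Read 'x': {q0} → {q2, q3, q5}.
Read 'x': {q2, q3, q5} → {q1, q2, q3}.
Read 'x': {q1, q2, q3} → {q1, q2, q3, q5}.
Read 'y': {q1, q2, q3, q5} → {q0, q1, q2, q3, q4}.
None of the earlier sets intersect F, but {q0, q1, q2, q3, q4} does.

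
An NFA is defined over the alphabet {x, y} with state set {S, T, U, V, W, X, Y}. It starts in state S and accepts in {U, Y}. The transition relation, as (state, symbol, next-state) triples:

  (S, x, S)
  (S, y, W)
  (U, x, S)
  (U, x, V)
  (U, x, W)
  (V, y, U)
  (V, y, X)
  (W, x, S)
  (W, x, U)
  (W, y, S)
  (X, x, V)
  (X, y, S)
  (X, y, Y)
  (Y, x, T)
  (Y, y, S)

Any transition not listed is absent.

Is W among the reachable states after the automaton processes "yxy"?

Start in {S}.
Read 'y': {S} → {W}.
Read 'x': {W} → {S, U}.
Read 'y': {S, U} → {W}.
State W is in {W}.

Yes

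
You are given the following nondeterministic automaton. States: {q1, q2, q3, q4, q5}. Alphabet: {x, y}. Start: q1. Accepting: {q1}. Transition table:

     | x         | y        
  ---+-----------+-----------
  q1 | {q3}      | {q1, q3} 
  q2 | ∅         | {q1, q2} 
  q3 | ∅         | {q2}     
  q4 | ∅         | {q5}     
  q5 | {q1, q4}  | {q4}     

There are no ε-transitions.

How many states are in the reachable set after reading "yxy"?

1

Start in {q1}.
Read 'y': q1→{q1, q3}; now {q1, q3}.
Read 'x': q1→{q3}, q3→∅; now {q3}.
Read 'y': q3→{q2}; now {q2}.
That set has 1 state.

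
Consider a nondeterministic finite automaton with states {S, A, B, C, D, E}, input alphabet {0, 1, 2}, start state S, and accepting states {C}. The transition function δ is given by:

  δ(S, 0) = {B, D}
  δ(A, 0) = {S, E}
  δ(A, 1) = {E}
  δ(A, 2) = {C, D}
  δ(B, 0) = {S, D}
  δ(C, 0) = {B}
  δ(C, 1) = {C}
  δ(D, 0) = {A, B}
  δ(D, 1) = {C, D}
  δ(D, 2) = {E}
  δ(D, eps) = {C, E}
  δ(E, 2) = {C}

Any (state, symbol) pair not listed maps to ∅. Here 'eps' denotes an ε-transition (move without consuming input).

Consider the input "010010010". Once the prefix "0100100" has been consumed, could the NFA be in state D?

Yes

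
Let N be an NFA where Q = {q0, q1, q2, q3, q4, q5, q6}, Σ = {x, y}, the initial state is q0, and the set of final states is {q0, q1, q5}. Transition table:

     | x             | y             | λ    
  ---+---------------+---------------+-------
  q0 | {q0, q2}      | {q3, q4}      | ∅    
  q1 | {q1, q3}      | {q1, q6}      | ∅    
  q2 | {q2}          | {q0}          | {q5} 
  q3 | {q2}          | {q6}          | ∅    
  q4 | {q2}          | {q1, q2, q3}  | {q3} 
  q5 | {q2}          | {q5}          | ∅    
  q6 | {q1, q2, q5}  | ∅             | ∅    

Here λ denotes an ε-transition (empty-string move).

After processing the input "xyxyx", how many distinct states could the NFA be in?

3

Start in {q0}.
Read 'x': {q0} → {q0, q2, q5}.
Read 'y': {q0, q2, q5} → {q0, q3, q4, q5}.
Read 'x': {q0, q3, q4, q5} → {q0, q2, q5}.
Read 'y': {q0, q2, q5} → {q0, q3, q4, q5}.
Read 'x': {q0, q3, q4, q5} → {q0, q2, q5}.
That set has 3 states.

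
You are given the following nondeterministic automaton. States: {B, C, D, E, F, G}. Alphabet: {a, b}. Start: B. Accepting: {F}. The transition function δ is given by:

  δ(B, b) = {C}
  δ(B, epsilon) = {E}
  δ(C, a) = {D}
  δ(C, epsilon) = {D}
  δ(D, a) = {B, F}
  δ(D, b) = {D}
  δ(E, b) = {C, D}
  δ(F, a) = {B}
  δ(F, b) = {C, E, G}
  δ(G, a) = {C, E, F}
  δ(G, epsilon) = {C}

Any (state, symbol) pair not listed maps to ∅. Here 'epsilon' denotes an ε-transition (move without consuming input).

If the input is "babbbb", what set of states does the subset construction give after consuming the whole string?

{D}

Start: ε-closure({B}) = {B, E}.
Read 'b': B→{C}, E→{C, D}; now {C, D}.
Read 'a': C→{D}, D→{B, F}; union {B, D, F}; ε-closure = {B, D, E, F}.
Read 'b': B→{C}, D→{D}, E→{C, D}, F→{C, E, G}; now {C, D, E, G}.
Read 'b': C→∅, D→{D}, E→{C, D}, G→∅; now {C, D}.
Read 'b': C→∅, D→{D}; now {D}.
Read 'b': D→{D}; now {D}.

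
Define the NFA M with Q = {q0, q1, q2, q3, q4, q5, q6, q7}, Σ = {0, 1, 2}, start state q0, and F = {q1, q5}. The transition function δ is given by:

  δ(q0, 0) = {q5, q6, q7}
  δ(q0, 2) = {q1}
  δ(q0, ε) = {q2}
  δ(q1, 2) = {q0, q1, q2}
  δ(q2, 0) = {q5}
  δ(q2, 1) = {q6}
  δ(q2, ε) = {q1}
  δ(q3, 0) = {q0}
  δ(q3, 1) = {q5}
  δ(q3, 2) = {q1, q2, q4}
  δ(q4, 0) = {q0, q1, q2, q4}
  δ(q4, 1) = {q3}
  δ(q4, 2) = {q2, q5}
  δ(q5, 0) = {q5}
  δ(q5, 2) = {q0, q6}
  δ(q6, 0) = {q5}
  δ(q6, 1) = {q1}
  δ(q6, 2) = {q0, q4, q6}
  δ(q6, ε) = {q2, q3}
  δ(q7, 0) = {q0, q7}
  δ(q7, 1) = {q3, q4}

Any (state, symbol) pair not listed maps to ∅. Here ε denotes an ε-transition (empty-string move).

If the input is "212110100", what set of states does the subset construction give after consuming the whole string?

Start: ε-closure({q0}) = {q0, q1, q2}.
Read '2': q0→{q1}, q1→{q0, q1, q2}, q2→∅; now {q0, q1, q2}.
Read '1': q0→∅, q1→∅, q2→{q6}; union {q6}; ε-closure = {q1, q2, q3, q6}.
Read '2': q1→{q0, q1, q2}, q2→∅, q3→{q1, q2, q4}, q6→{q0, q4, q6}; union {q0, q1, q2, q4, q6}; ε-closure = {q0, q1, q2, q3, q4, q6}.
Read '1': q0→∅, q1→∅, q2→{q6}, q3→{q5}, q4→{q3}, q6→{q1}; union {q1, q3, q5, q6}; ε-closure = {q1, q2, q3, q5, q6}.
Read '1': q1→∅, q2→{q6}, q3→{q5}, q5→∅, q6→{q1}; union {q1, q5, q6}; ε-closure = {q1, q2, q3, q5, q6}.
Read '0': q1→∅, q2→{q5}, q3→{q0}, q5→{q5}, q6→{q5}; union {q0, q5}; ε-closure = {q0, q1, q2, q5}.
Read '1': q0→∅, q1→∅, q2→{q6}, q5→∅; union {q6}; ε-closure = {q1, q2, q3, q6}.
Read '0': q1→∅, q2→{q5}, q3→{q0}, q6→{q5}; union {q0, q5}; ε-closure = {q0, q1, q2, q5}.
Read '0': q0→{q5, q6, q7}, q1→∅, q2→{q5}, q5→{q5}; union {q5, q6, q7}; ε-closure = {q1, q2, q3, q5, q6, q7}.

{q1, q2, q3, q5, q6, q7}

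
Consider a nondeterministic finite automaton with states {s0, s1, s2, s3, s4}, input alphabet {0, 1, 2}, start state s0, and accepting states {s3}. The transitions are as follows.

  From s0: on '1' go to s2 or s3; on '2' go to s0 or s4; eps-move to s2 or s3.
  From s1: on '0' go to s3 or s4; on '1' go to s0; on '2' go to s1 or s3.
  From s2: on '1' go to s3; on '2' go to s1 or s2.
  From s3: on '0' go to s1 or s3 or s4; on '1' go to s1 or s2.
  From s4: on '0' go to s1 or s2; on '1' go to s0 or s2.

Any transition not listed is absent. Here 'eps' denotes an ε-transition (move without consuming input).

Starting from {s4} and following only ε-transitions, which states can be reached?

{s4}

Begin with {s4}.
No ε-moves leave this set, so the closure equals the set itself.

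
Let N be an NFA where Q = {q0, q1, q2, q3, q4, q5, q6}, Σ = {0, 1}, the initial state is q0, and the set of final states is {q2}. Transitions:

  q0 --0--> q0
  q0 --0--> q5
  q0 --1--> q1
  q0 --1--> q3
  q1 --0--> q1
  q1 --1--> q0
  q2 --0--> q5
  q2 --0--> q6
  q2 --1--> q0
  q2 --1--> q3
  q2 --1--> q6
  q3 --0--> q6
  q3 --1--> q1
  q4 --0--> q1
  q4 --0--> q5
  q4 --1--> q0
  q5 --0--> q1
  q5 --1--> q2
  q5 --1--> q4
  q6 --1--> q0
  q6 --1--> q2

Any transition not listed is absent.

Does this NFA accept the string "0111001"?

Yes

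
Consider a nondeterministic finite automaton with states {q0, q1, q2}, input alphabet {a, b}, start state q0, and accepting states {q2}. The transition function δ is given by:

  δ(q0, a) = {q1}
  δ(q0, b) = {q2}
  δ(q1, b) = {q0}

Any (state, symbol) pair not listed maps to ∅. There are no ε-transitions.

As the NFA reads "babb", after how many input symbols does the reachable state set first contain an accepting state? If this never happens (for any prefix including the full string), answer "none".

1

Start in {q0}.
Read 'b': {q0} → {q2}.
None of the earlier sets intersect F, but {q2} does.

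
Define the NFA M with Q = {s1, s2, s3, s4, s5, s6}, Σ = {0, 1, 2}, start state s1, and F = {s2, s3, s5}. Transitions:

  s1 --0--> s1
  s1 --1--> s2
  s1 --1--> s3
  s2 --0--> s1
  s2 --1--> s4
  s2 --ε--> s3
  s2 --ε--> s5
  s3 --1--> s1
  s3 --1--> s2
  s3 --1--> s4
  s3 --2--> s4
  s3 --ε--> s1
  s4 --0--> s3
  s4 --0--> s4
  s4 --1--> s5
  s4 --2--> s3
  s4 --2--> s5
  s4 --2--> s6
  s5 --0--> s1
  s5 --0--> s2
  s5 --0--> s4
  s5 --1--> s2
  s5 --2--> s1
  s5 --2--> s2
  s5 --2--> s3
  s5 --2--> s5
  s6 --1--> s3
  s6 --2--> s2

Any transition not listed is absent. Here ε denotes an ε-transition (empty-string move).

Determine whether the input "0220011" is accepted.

No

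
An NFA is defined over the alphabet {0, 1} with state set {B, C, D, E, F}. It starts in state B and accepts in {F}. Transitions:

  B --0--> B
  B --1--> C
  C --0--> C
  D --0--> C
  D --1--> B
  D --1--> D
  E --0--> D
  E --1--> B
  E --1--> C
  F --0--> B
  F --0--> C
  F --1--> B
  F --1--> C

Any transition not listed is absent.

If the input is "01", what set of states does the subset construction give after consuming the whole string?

Start in {B}.
Read '0': B→{B}; now {B}.
Read '1': B→{C}; now {C}.

{C}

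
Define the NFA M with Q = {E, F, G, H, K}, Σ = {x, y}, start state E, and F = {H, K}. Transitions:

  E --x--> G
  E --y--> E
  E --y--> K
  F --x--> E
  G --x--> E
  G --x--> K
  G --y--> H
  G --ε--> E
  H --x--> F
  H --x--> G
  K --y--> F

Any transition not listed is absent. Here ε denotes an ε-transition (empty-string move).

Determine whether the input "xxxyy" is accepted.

Start in {E}.
Read 'x': {E} → {E, G}.
Read 'x': {E, G} → {E, G, K}.
Read 'x': {E, G, K} → {E, G, K}.
Read 'y': {E, G, K} → {E, F, H, K}.
Read 'y': {E, F, H, K} → {E, F, K}.
The final set {E, F, K} contains the accepting state K.

Yes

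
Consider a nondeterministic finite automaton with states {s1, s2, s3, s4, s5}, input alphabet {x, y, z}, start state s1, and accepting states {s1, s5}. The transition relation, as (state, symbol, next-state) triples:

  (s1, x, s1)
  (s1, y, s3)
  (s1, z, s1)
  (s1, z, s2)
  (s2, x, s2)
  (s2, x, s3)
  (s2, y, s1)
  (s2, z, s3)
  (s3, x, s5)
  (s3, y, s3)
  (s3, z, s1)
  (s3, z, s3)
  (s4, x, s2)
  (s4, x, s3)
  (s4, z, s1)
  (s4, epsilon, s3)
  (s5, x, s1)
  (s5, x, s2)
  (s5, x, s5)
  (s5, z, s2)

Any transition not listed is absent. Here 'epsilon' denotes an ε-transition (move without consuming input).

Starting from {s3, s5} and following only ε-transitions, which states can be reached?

{s3, s5}

Begin with {s3, s5}.
No ε-moves leave this set, so the closure equals the set itself.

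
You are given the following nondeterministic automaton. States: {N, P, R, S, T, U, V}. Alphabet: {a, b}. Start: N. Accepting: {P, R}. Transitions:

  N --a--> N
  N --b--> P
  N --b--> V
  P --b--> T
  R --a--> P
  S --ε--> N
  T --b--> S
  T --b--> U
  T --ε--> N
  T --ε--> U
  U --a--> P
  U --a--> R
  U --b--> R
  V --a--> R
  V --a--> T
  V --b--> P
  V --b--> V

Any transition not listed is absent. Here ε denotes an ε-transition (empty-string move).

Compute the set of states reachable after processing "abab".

{N, P, R, S, U, V}

Start in {N}.
Read 'a': {N} → {N}.
Read 'b': {N} → {P, V}.
Read 'a': {P, V} → {N, R, T, U}.
Read 'b': {N, R, T, U} → {N, P, R, S, U, V}.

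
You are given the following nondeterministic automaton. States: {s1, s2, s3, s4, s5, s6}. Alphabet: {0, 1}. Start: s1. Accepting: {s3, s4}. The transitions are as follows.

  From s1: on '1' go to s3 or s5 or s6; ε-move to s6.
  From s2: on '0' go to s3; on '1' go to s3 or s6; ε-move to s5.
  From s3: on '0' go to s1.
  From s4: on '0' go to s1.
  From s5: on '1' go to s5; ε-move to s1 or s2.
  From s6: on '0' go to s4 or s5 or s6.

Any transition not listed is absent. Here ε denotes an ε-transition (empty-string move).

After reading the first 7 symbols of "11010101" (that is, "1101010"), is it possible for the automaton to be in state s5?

Start: ε-closure({s1}) = {s1, s6}.
Read '1': s1→{s3, s5, s6}, s6→∅; union {s3, s5, s6}; ε-closure = {s1, s2, s3, s5, s6}.
Read '1': s1→{s3, s5, s6}, s2→{s3, s6}, s3→∅, s5→{s5}, s6→∅; union {s3, s5, s6}; ε-closure = {s1, s2, s3, s5, s6}.
Read '0': s1→∅, s2→{s3}, s3→{s1}, s5→∅, s6→{s4, s5, s6}; union {s1, s3, s4, s5, s6}; ε-closure = {s1, s2, s3, s4, s5, s6}.
Read '1': s1→{s3, s5, s6}, s2→{s3, s6}, s3→∅, s4→∅, s5→{s5}, s6→∅; union {s3, s5, s6}; ε-closure = {s1, s2, s3, s5, s6}.
Read '0': s1→∅, s2→{s3}, s3→{s1}, s5→∅, s6→{s4, s5, s6}; union {s1, s3, s4, s5, s6}; ε-closure = {s1, s2, s3, s4, s5, s6}.
Read '1': s1→{s3, s5, s6}, s2→{s3, s6}, s3→∅, s4→∅, s5→{s5}, s6→∅; union {s3, s5, s6}; ε-closure = {s1, s2, s3, s5, s6}.
Read '0': s1→∅, s2→{s3}, s3→{s1}, s5→∅, s6→{s4, s5, s6}; union {s1, s3, s4, s5, s6}; ε-closure = {s1, s2, s3, s4, s5, s6}.
State s5 is in {s1, s2, s3, s4, s5, s6}.

Yes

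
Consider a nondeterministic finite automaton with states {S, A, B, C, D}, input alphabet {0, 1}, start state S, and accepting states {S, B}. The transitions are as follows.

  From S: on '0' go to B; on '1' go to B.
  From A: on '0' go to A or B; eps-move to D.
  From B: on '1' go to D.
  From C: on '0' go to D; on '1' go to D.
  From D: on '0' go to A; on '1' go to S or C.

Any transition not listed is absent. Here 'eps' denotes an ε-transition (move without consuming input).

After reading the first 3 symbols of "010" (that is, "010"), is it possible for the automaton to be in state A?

Yes

Start in {S}.
Read '0': S→{B}; now {B}.
Read '1': B→{D}; now {D}.
Read '0': D→{A}; union {A}; ε-closure = {A, D}.
State A is in {A, D}.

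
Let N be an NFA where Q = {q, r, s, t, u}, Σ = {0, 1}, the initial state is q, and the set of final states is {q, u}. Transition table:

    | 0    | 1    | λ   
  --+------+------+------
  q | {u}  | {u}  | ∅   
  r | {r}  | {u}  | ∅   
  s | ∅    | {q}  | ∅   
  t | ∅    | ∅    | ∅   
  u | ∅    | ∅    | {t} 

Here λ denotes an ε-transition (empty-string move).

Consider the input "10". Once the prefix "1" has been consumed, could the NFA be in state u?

Yes

Start in {q}.
Read '1': q→{u}; union {u}; ε-closure = {t, u}.
State u is in {t, u}.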